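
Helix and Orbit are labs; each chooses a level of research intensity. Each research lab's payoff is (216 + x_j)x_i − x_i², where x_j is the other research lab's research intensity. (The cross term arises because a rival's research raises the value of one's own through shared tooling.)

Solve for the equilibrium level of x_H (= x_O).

Helix's payoff is (216 + x_O)x_H − x_H².
∂π/∂x_H = 216 + x_O − 2x_H = 0, so x_H = 108 + 0.5x_O.
Setting x_H = x_O in the reaction function: x_H = 108 + 0.5x_H, so x_H = 108 / 0.5 = 216.

216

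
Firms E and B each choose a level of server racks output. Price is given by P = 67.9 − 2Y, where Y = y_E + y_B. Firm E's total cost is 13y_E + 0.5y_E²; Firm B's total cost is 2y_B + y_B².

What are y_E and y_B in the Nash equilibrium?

Firm E's profit: π = y_E(67.9 − 2(y_E + y_B)) − 13y_E − 0.5y_E².
∂π/∂y_E = 54.9 − 5y_E − 2y_B = 0, so y_E = 10.98 − 0.4y_B.
For B: ∂π/∂y_B = 65.9 − 6y_B − 2y_E = 0 ⇒ y_B = 659/60 − (1/3)y_E.
Solving the two reaction functions simultaneously: (1 − (−0.4)(−1/3))y_E = 10.98 − 0.4·(659/60), so (13/15)y_E = 494/75 and y_E = 7.6.
Then y_B = 659/60 − (1/3)·7.6 = 8.45.

7.6, 8.45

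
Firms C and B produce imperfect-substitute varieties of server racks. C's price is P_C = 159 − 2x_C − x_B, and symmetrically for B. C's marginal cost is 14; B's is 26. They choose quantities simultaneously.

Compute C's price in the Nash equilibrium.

73.6

Firm C's profit: π = x_C(159 − 2x_C − x_B) − 14x_C.
∂π/∂x_C = 145 − 4x_C − x_B = 0 ⇒ x_C = 36.25 − 0.25x_B.
Similarly x_B = 33.25 − 0.25x_C.
Plugging x_B into C's best response: x_C = 36.25 − 0.25(33.25 − 0.25x_C) ⇒ 0.9375x_C = 27.9375, so x_C = 29.8.
Then x_B = 33.25 − 0.25·29.8 = 25.8.
P_C = 159 − 2·29.8 − 25.8 = 73.6.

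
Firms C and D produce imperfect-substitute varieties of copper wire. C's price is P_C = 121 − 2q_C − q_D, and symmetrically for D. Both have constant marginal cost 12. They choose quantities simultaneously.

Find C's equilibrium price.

Firm C's profit: π = q_C(121 − 2q_C − q_D) − 12q_C.
∂π/∂q_C = 109 − 4q_C − q_D = 0 ⇒ q_C = 27.25 − 0.25q_D.
Setting q_C = q_D in the reaction function: q_C = 27.25 − 0.25q_C, so q_C = 27.25 / 1.25 = 21.8.
P_C = 121 − 2·21.8 − 21.8 = 55.6.

55.6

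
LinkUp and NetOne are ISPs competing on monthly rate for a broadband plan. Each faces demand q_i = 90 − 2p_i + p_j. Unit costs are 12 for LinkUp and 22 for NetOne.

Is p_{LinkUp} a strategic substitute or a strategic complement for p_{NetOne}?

strategic complements

LinkUp's profit: π = (p_{LinkUp} − 12)(90 − 2p_{LinkUp} + p_{NetOne}).
∂π/∂p_{LinkUp} = 114 − 4p_{LinkUp} + p_{NetOne} = 0 ⇒ p_{LinkUp} = 28.5 + 0.25p_{NetOne}.
The best-response slope dp_{LinkUp}/dp_{NetOne} = 0.25 > 0: the reaction function is upward-sloping, so the choices are strategic complements.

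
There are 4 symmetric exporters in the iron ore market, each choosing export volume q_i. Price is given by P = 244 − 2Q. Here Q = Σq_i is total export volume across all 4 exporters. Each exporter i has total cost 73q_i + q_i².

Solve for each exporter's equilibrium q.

A representative exporter's profit is π_i = q_i(244 − 2Q) − 73q_i − q_i², with Q = q_i + Σ_{j≠i} q_j.
First-order condition: 171 − 6q_i − 2Σ_{j≠i} q_j = 0.
In a symmetric equilibrium every exporter chooses the same q, so Σ_{j≠i} q_j = 3q. The condition becomes 171 − 12q = 0, giving q = 171/12 = 14.25.

14.25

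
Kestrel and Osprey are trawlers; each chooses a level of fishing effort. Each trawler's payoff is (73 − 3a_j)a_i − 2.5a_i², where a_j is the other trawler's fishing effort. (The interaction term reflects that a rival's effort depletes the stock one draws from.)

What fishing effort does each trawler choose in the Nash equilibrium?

9.125

Kestrel's payoff is (73 − 3a_O)a_K − 2.5a_K².
∂π/∂a_K = 73 − 3a_O − 5a_K = 0, so a_K = 14.6 − 0.6a_O.
The game is symmetric, so in equilibrium a_O = a_K: the reaction function gives 1.6a_K = 14.6, hence a_K = 9.125.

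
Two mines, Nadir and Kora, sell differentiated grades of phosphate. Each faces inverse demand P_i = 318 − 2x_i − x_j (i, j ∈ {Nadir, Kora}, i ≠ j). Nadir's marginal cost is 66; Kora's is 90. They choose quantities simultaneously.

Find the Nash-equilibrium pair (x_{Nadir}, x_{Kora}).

Mine Nadir's profit: π = x_{Nadir}(318 − 2x_{Nadir} − x_{Kora}) − 66x_{Nadir}.
∂π/∂x_{Nadir} = 252 − 4x_{Nadir} − x_{Kora} = 0 ⇒ x_{Nadir} = 63 − 0.25x_{Kora}.
Similarly x_{Kora} = 57 − 0.25x_{Nadir}.
Substituting the second reaction function into the first: x_{Nadir} = 63 − 0.25(57 − 0.25x_{Nadir}), which gives 0.9375x_{Nadir} = 48.75 ⇒ x_{Nadir} = 52.
Then x_{Kora} = 57 − 0.25·52 = 44.

52, 44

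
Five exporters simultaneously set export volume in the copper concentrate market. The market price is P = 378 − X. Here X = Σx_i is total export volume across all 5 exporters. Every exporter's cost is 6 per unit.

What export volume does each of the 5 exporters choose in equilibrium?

62

A representative exporter's profit is π_i = x_i(378 − X) − 6x_i, with X = x_i + Σ_{j≠i} x_j.
First-order condition: 372 − 2x_i − Σ_{j≠i} x_j = 0.
Imposing symmetry (x_j = x for all j) turns Σ_{j≠i} x_j into 4x, so 372 = 6x and x = 62.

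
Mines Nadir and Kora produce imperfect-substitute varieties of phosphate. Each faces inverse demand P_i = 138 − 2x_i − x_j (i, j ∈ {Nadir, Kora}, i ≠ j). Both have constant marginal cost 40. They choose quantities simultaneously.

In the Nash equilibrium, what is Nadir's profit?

Mine Nadir's profit: π = x_{Nadir}(138 − 2x_{Nadir} − x_{Kora}) − 40x_{Nadir}.
∂π/∂x_{Nadir} = 98 − 4x_{Nadir} − x_{Kora} = 0 ⇒ x_{Nadir} = 24.5 − 0.25x_{Kora}.
By symmetry x_{Kora} = x_{Nadir}; substituting into the reaction function, 1.25x_{Nadir} = 24.5 and x_{Nadir} = 19.6.
P_{Nadir} = 138 − 2·19.6 − 19.6 = 79.2.
Profit = (79.2 − 40)·19.6 = 768.32.

768.32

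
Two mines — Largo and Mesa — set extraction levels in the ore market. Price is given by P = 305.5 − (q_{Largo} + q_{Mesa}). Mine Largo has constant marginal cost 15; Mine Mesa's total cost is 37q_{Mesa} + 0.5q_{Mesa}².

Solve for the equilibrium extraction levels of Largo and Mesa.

Mine Largo's profit: π = q_{Largo}(305.5 − (q_{Largo} + q_{Mesa})) − 15q_{Largo}.
∂π/∂q_{Largo} = 290.5 − 2q_{Largo} − q_{Mesa} = 0, so q_{Largo} = 145.25 − 0.5q_{Mesa}.
For Mesa: ∂π/∂q_{Mesa} = 268.5 − 3q_{Mesa} − q_{Largo} = 0 ⇒ q_{Mesa} = 89.5 − (1/3)q_{Largo}.
Plugging q_{Mesa} into Largo's best response: q_{Largo} = 145.25 − 0.5(89.5 − (1/3)q_{Largo}) ⇒ (5/6)q_{Largo} = 100.5, so q_{Largo} = 120.6.
Then q_{Mesa} = 89.5 − (1/3)·120.6 = 49.3.

120.6, 49.3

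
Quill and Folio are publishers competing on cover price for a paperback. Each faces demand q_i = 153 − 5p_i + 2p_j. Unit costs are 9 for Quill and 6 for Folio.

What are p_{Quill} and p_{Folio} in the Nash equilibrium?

Quill's profit: π = (p_{Quill} − 9)(153 − 5p_{Quill} + 2p_{Folio}).
∂π/∂p_{Quill} = 198 − 10p_{Quill} + 2p_{Folio} = 0 ⇒ p_{Quill} = 19.8 + 0.2p_{Folio}.
Similarly p_{Folio} = 18.3 + 0.2p_{Quill}.
Substituting the second reaction function into the first: p_{Quill} = 19.8 + 0.2(18.3 + 0.2p_{Quill}), which gives 0.96p_{Quill} = 23.46 ⇒ p_{Quill} = 24.4375.
Then p_{Folio} = 18.3 + 0.2·24.4375 = 23.1875.

24.4375, 23.1875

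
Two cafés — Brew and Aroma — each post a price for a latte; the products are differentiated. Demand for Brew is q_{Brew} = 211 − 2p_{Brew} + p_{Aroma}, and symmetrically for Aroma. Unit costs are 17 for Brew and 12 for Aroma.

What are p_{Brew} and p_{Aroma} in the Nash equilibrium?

Brew's profit: π = (p_{Brew} − 17)(211 − 2p_{Brew} + p_{Aroma}).
∂π/∂p_{Brew} = 245 − 4p_{Brew} + p_{Aroma} = 0 ⇒ p_{Brew} = 61.25 + 0.25p_{Aroma}.
Similarly p_{Aroma} = 58.75 + 0.25p_{Brew}.
Plugging p_{Aroma} into Brew's best response: p_{Brew} = 61.25 + 0.25(58.75 + 0.25p_{Brew}) ⇒ 0.9375p_{Brew} = 75.9375, so p_{Brew} = 81.
Then p_{Aroma} = 58.75 + 0.25·81 = 79.

81, 79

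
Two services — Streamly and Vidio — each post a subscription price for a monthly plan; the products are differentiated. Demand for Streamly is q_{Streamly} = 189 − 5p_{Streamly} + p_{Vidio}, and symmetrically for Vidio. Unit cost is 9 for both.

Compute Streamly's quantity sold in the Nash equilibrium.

85

Streamly's profit: π = (p_{Streamly} − 9)(189 − 5p_{Streamly} + p_{Vidio}).
∂π/∂p_{Streamly} = 234 − 10p_{Streamly} + p_{Vidio} = 0 ⇒ p_{Streamly} = 23.4 + 0.1p_{Vidio}.
Setting p_{Streamly} = p_{Vidio} in the reaction function: p_{Streamly} = 23.4 + 0.1p_{Streamly}, so p_{Streamly} = 23.4 / 0.9 = 26.
q_{Streamly} = 189 − 5·26 + 26 = 85.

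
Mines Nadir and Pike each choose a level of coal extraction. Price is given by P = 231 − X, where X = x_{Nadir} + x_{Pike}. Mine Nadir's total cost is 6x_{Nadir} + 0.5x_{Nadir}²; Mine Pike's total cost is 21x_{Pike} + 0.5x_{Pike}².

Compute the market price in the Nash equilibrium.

122.25

Mine Nadir's profit: π = x_{Nadir}(231 − (x_{Nadir} + x_{Pike})) − 6x_{Nadir} − 0.5x_{Nadir}².
∂π/∂x_{Nadir} = 225 − 3x_{Nadir} − x_{Pike} = 0, so x_{Nadir} = 75 − (1/3)x_{Pike}.
By the same steps for Pike: x_{Pike} = 70 − (1/3)x_{Nadir}.
Plugging x_{Pike} into Nadir's best response: x_{Nadir} = 75 − (1/3)(70 − (1/3)x_{Nadir}) ⇒ (8/9)x_{Nadir} = 155/3, so x_{Nadir} = 58.125.
Then x_{Pike} = 70 − (1/3)·58.125 = 50.625.
Equilibrium price: P = 231 − 108.75 = 122.25.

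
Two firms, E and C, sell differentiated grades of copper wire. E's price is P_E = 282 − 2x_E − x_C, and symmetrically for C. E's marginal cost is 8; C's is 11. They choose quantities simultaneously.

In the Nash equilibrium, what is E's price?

Firm E's profit: π = x_E(282 − 2x_E − x_C) − 8x_E.
∂π/∂x_E = 274 − 4x_E − x_C = 0 ⇒ x_E = 68.5 − 0.25x_C.
Similarly x_C = 67.75 − 0.25x_E.
Substituting the second reaction function into the first: x_E = 68.5 − 0.25(67.75 − 0.25x_E), which gives 0.9375x_E = 51.5625 ⇒ x_E = 55.
Then x_C = 67.75 − 0.25·55 = 54.
P_E = 282 − 2·55 − 54 = 118.

118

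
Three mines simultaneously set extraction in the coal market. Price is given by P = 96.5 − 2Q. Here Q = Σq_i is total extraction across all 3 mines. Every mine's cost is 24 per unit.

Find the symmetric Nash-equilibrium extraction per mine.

A representative mine's profit is π_i = q_i(96.5 − 2Q) − 24q_i, with Q = q_i + Σ_{j≠i} q_j.
First-order condition: 72.5 − 4q_i − 2Σ_{j≠i} q_j = 0.
In a symmetric equilibrium every mine chooses the same q, so Σ_{j≠i} q_j = 2q. The condition becomes 72.5 − 8q = 0, giving q = 72.5/8 = 9.0625.

9.0625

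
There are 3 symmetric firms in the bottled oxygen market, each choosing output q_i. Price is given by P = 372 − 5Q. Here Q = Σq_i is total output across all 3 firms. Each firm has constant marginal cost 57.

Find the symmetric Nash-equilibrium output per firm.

15.75

A representative firm's profit is π_i = q_i(372 − 5Q) − 57q_i, with Q = q_i + Σ_{j≠i} q_j.
First-order condition: 315 − 10q_i − 5Σ_{j≠i} q_j = 0.
In a symmetric equilibrium every firm chooses the same q, so Σ_{j≠i} q_j = 2q. The condition becomes 315 − 20q = 0, giving q = 315/20 = 15.75.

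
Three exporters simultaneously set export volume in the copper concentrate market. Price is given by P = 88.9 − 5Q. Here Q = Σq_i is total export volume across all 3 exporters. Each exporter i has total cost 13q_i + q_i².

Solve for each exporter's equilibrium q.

A representative exporter's profit is π_i = q_i(88.9 − 5Q) − 13q_i − q_i², with Q = q_i + Σ_{j≠i} q_j.
First-order condition: 75.9 − 12q_i − 5Σ_{j≠i} q_j = 0.
With identical exporters, set every q_j = q: then 75.9 − 12q − 10q = 0, i.e. q = 75.9/22 = 3.45.

3.45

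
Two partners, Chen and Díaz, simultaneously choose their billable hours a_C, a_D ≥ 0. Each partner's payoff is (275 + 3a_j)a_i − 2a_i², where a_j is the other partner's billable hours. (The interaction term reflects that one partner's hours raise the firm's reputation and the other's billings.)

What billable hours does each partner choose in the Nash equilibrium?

275

Chen's payoff is (275 + 3a_D)a_C − 2a_C².
∂π/∂a_C = 275 + 3a_D − 4a_C = 0, so a_C = 68.75 + 0.75a_D.
By symmetry a_D = a_C; substituting into the reaction function, 0.25a_C = 68.75 and a_C = 275.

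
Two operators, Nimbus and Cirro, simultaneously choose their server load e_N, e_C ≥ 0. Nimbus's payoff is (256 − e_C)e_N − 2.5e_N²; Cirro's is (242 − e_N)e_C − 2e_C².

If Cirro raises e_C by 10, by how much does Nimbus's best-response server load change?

-2

Expanding Nimbus's payoff: 256e_N − e_Ce_N − 2.5e_N².
∂π/∂e_N = 256 − e_C − 5e_N = 0, so e_N = 51.2 − 0.2e_C.
The reaction-function slope is −0.2, so a 10-unit rise in e_C moves e_N by −0.2 × 10 = −2. Nimbus's best response falls — the actions are strategic substitutes.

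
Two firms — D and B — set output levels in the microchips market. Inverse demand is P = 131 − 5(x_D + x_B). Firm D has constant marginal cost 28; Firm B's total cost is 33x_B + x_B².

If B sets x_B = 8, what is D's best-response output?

6.3

Firm D's profit: π = x_D(131 − 5(x_D + x_B)) − 28x_D.
∂π/∂x_D = 103 − 10x_D − 5x_B = 0, so x_D = 10.3 − 0.5x_B.
At x_B = 8: x_D = 10.3 − 0.5·8 = 6.3.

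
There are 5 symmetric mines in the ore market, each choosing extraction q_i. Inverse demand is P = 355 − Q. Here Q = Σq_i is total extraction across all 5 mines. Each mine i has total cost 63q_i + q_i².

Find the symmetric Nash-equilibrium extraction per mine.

A representative mine's profit is π_i = q_i(355 − Q) − 63q_i − q_i², with Q = q_i + Σ_{j≠i} q_j.
First-order condition: 292 − 4q_i − Σ_{j≠i} q_j = 0.
Imposing symmetry (q_j = q for all j) turns Σ_{j≠i} q_j into 4q, so 292 = 8q and q = 36.5.

36.5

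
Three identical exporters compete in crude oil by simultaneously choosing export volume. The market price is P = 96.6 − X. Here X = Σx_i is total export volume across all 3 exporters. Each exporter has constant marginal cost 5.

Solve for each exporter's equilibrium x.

22.9

A representative exporter's profit is π_i = x_i(96.6 − X) − 5x_i, with X = x_i + Σ_{j≠i} x_j.
First-order condition: 91.6 − 2x_i − Σ_{j≠i} x_j = 0.
Imposing symmetry (x_j = x for all j) turns Σ_{j≠i} x_j into 2x, so 91.6 = 4x and x = 22.9.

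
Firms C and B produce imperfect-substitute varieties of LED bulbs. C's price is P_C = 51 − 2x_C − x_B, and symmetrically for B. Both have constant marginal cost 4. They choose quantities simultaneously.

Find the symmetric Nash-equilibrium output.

9.4

Firm C's profit: π = x_C(51 − 2x_C − x_B) − 4x_C.
∂π/∂x_C = 47 − 4x_C − x_B = 0 ⇒ x_C = 11.75 − 0.25x_B.
By symmetry x_B = x_C; substituting into the reaction function, 1.25x_C = 11.75 and x_C = 9.4.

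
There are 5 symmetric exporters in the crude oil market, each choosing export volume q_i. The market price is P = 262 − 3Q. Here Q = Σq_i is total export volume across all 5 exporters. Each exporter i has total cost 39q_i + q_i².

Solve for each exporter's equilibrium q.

A representative exporter's profit is π_i = q_i(262 − 3Q) − 39q_i − q_i², with Q = q_i + Σ_{j≠i} q_j.
First-order condition: 223 − 8q_i − 3Σ_{j≠i} q_j = 0.
Imposing symmetry (q_j = q for all j) turns Σ_{j≠i} q_j into 4q, so 223 = 20q and q = 11.15.

11.15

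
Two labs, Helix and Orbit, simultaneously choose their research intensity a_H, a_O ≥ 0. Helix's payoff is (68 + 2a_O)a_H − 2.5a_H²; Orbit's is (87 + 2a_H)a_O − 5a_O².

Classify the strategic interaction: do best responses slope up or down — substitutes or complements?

Expanding Helix's payoff: 68a_H + 2a_Oa_H − 2.5a_H².
∂π/∂a_H = 68 + 2a_O − 5a_H = 0, so a_H = 13.6 + 0.4a_O.
The best-response slope da_H/da_O = 0.4 > 0: the reaction function is upward-sloping, so the choices are strategic complements.

strategic complements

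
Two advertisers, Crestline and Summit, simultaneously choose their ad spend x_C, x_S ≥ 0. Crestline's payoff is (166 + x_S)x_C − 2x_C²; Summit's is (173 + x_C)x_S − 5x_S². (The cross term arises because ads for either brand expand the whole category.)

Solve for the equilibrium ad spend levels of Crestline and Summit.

Expanding Crestline's payoff: 166x_C + x_Sx_C − 2x_C².
∂π/∂x_C = 166 + x_S − 4x_C = 0, so x_C = 41.5 + 0.25x_S.
Likewise for Summit: x_S = 17.3 + 0.1x_C.
Substituting the second reaction function into the first: x_C = 41.5 + 0.25(17.3 + 0.1x_C), which gives 0.975x_C = 45.825 ⇒ x_C = 47.
Then x_S = 17.3 + 0.1·47 = 22.

47, 22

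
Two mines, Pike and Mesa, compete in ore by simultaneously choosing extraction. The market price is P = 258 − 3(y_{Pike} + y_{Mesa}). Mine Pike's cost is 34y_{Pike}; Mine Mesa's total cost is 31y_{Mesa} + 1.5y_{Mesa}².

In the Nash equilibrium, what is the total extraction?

45

Mine Pike's profit: π = y_{Pike}(258 − 3(y_{Pike} + y_{Mesa})) − 34y_{Pike}.
∂π/∂y_{Pike} = 224 − 6y_{Pike} − 3y_{Mesa} = 0, so y_{Pike} = 112/3 − 0.5y_{Mesa}.
For Mesa: ∂π/∂y_{Mesa} = 227 − 9y_{Mesa} − 3y_{Pike} = 0 ⇒ y_{Mesa} = 227/9 − (1/3)y_{Pike}.
Plugging y_{Mesa} into Pike's best response: y_{Pike} = 112/3 − 0.5(227/9 − (1/3)y_{Pike}) ⇒ (5/6)y_{Pike} = 445/18, so y_{Pike} = 89/3.
Then y_{Mesa} = 227/9 − (1/3)·(89/3) = 46/3.
Total extraction: 89/3 + 46/3 = 45.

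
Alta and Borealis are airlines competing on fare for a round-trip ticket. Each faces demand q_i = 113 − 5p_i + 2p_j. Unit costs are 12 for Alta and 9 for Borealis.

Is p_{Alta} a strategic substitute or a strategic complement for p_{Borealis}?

strategic complements

Alta's profit: π = (p_{Alta} − 12)(113 − 5p_{Alta} + 2p_{Borealis}).
∂π/∂p_{Alta} = 173 − 10p_{Alta} + 2p_{Borealis} = 0 ⇒ p_{Alta} = 17.3 + 0.2p_{Borealis}.
The best-response slope dp_{Alta}/dp_{Borealis} = 0.2 > 0: the reaction function is upward-sloping, so the choices are strategic complements.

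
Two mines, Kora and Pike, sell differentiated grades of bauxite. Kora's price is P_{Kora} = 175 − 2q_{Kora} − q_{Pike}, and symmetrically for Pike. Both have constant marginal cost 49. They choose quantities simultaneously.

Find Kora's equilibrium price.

Mine Kora's profit: π = q_{Kora}(175 − 2q_{Kora} − q_{Pike}) − 49q_{Kora}.
∂π/∂q_{Kora} = 126 − 4q_{Kora} − q_{Pike} = 0 ⇒ q_{Kora} = 31.5 − 0.25q_{Pike}.
The game is symmetric, so in equilibrium q_{Pike} = q_{Kora}: the reaction function gives 1.25q_{Kora} = 31.5, hence q_{Kora} = 25.2.
P_{Kora} = 175 − 2·25.2 − 25.2 = 99.4.

99.4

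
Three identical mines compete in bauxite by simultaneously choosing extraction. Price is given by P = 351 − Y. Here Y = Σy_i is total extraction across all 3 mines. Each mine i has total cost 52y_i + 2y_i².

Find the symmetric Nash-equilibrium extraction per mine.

37.375

A representative mine's profit is π_i = y_i(351 − Y) − 52y_i − 2y_i², with Y = y_i + Σ_{j≠i} y_j.
First-order condition: 299 − 6y_i − Σ_{j≠i} y_j = 0.
With identical mines, set every y_j = y: then 299 − 6y − 2y = 0, i.e. y = 299/8 = 37.375.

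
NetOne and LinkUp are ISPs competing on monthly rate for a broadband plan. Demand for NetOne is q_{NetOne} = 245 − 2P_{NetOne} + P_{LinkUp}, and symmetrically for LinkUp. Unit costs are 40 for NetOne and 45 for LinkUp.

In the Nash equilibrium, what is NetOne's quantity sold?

NetOne's profit: π = (P_{NetOne} − 40)(245 − 2P_{NetOne} + P_{LinkUp}).
∂π/∂P_{NetOne} = 325 − 4P_{NetOne} + P_{LinkUp} = 0 ⇒ P_{NetOne} = 81.25 + 0.25P_{LinkUp}.
Similarly P_{LinkUp} = 83.75 + 0.25P_{NetOne}.
Solving the two reaction functions simultaneously: (1 − (0.25)(0.25))P_{NetOne} = 81.25 + 0.25·83.75, so 0.9375P_{NetOne} = 102.1875 and P_{NetOne} = 109.
Then P_{LinkUp} = 83.75 + 0.25·109 = 111.
q_{NetOne} = 245 − 2·109 + 111 = 138.

138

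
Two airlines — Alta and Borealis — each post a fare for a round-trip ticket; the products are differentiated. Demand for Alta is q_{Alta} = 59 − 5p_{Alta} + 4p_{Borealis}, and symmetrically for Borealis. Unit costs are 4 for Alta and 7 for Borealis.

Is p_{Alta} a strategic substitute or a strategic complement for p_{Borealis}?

Alta's profit: π = (p_{Alta} − 4)(59 − 5p_{Alta} + 4p_{Borealis}).
∂π/∂p_{Alta} = 79 − 10p_{Alta} + 4p_{Borealis} = 0 ⇒ p_{Alta} = 7.9 + 0.4p_{Borealis}.
The best-response slope dp_{Alta}/dp_{Borealis} = 0.4 > 0: the reaction function is upward-sloping, so the choices are strategic complements.

strategic complements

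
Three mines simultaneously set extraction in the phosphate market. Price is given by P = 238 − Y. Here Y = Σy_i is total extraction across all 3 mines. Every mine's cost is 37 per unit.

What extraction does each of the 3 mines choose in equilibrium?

A representative mine's profit is π_i = y_i(238 − Y) − 37y_i, with Y = y_i + Σ_{j≠i} y_j.
First-order condition: 201 − 2y_i − Σ_{j≠i} y_j = 0.
Imposing symmetry (y_j = y for all j) turns Σ_{j≠i} y_j into 2y, so 201 = 4y and y = 50.25.

50.25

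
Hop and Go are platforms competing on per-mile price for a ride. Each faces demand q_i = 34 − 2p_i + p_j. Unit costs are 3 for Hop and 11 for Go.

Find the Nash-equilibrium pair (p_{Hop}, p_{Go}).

Hop's profit: π = (p_{Hop} − 3)(34 − 2p_{Hop} + p_{Go}).
∂π/∂p_{Hop} = 40 − 4p_{Hop} + p_{Go} = 0 ⇒ p_{Hop} = 10 + 0.25p_{Go}.
Similarly p_{Go} = 14 + 0.25p_{Hop}.
Substituting the second reaction function into the first: p_{Hop} = 10 + 0.25(14 + 0.25p_{Hop}), which gives 0.9375p_{Hop} = 13.5 ⇒ p_{Hop} = 14.4.
Then p_{Go} = 14 + 0.25·14.4 = 17.6.

14.4, 17.6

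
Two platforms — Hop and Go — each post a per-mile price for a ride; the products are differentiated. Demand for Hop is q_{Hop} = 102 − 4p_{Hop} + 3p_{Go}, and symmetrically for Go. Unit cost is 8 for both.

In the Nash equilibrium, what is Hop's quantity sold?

75.2

Hop's profit: π = (p_{Hop} − 8)(102 − 4p_{Hop} + 3p_{Go}).
∂π/∂p_{Hop} = 134 − 8p_{Hop} + 3p_{Go} = 0 ⇒ p_{Hop} = 16.75 + 0.375p_{Go}.
Setting p_{Hop} = p_{Go} in the reaction function: p_{Hop} = 16.75 + 0.375p_{Hop}, so p_{Hop} = 16.75 / 0.625 = 26.8.
q_{Hop} = 102 − 4·26.8 + 3·26.8 = 75.2.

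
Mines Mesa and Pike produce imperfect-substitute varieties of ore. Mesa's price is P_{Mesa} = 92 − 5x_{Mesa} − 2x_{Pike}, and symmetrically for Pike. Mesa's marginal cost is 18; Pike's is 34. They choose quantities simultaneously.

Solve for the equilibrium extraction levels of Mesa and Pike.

6.5, 4.5

Mine Mesa's profit: π = x_{Mesa}(92 − 5x_{Mesa} − 2x_{Pike}) − 18x_{Mesa}.
∂π/∂x_{Mesa} = 74 − 10x_{Mesa} − 2x_{Pike} = 0 ⇒ x_{Mesa} = 7.4 − 0.2x_{Pike}.
Similarly x_{Pike} = 5.8 − 0.2x_{Mesa}.
Plugging x_{Pike} into Mesa's best response: x_{Mesa} = 7.4 − 0.2(5.8 − 0.2x_{Mesa}) ⇒ 0.96x_{Mesa} = 6.24, so x_{Mesa} = 6.5.
Then x_{Pike} = 5.8 − 0.2·6.5 = 4.5.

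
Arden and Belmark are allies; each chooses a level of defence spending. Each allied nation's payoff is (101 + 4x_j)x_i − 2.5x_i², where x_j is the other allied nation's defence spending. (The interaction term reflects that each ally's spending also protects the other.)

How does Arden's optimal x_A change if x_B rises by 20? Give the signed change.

16

Arden's payoff is (101 + 4x_B)x_A − 2.5x_A².
∂π/∂x_A = 101 + 4x_B − 5x_A = 0, so x_A = 20.2 + 0.8x_B.
The reaction-function slope is 0.8, so a 20-unit rise in x_B moves x_A by 0.8 × 20 = 16. Arden's best response rises — the actions are strategic complements.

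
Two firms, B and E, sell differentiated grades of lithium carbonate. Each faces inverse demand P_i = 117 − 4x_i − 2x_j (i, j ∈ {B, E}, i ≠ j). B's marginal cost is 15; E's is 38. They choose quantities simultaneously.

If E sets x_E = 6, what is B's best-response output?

Firm B's profit: π = x_B(117 − 4x_B − 2x_E) − 15x_B.
∂π/∂x_B = 102 − 8x_B − 2x_E = 0 ⇒ x_B = 12.75 − 0.25x_E.
At x_E = 6: x_B = 12.75 − 0.25·6 = 11.25.

11.25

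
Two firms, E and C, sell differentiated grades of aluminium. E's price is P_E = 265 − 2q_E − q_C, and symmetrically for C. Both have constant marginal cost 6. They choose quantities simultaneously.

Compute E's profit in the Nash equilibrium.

Firm E's profit: π = q_E(265 − 2q_E − q_C) − 6q_E.
∂π/∂q_E = 259 − 4q_E − q_C = 0 ⇒ q_E = 64.75 − 0.25q_C.
Setting q_E = q_C in the reaction function: q_E = 64.75 − 0.25q_E, so q_E = 64.75 / 1.25 = 51.8.
P_E = 265 − 2·51.8 − 51.8 = 109.6.
Profit = (109.6 − 6)·51.8 = 5366.48.

5366.48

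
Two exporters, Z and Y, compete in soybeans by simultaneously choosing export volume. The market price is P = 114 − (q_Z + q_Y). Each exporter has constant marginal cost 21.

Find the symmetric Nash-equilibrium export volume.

Exporter Z's profit: π = q_Z(114 − (q_Z + q_Y)) − 21q_Z.
∂π/∂q_Z = 93 − 2q_Z − q_Y = 0, so q_Z = 46.5 − 0.5q_Y.
By symmetry q_Y = q_Z; substituting into the reaction function, 1.5q_Z = 46.5 and q_Z = 31.

31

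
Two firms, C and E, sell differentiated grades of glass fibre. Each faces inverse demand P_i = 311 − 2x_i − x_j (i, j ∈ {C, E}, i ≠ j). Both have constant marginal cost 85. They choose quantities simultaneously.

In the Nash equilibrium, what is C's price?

Firm C's profit: π = x_C(311 − 2x_C − x_E) − 85x_C.
∂π/∂x_C = 226 − 4x_C − x_E = 0 ⇒ x_C = 56.5 − 0.25x_E.
Setting x_C = x_E in the reaction function: x_C = 56.5 − 0.25x_C, so x_C = 56.5 / 1.25 = 45.2.
P_C = 311 − 2·45.2 − 45.2 = 175.4.

175.4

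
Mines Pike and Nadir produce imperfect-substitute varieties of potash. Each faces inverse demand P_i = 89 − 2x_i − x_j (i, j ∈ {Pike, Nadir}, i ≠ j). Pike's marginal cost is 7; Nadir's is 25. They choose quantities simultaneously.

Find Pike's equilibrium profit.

619.52

Mine Pike's profit: π = x_{Pike}(89 − 2x_{Pike} − x_{Nadir}) − 7x_{Pike}.
∂π/∂x_{Pike} = 82 − 4x_{Pike} − x_{Nadir} = 0 ⇒ x_{Pike} = 20.5 − 0.25x_{Nadir}.
Similarly x_{Nadir} = 16 − 0.25x_{Pike}.
Substituting the second reaction function into the first: x_{Pike} = 20.5 − 0.25(16 − 0.25x_{Pike}), which gives 0.9375x_{Pike} = 16.5 ⇒ x_{Pike} = 17.6.
Then x_{Nadir} = 16 − 0.25·17.6 = 11.6.
P_{Pike} = 89 − 2·17.6 − 11.6 = 42.2.
Profit = (42.2 − 7)·17.6 = 619.52.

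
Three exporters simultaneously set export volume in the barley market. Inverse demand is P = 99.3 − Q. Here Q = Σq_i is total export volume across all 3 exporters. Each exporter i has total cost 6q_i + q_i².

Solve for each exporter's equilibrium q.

A representative exporter's profit is π_i = q_i(99.3 − Q) − 6q_i − q_i², with Q = q_i + Σ_{j≠i} q_j.
First-order condition: 93.3 − 4q_i − Σ_{j≠i} q_j = 0.
Imposing symmetry (q_j = q for all j) turns Σ_{j≠i} q_j into 2q, so 93.3 = 6q and q = 15.55.

15.55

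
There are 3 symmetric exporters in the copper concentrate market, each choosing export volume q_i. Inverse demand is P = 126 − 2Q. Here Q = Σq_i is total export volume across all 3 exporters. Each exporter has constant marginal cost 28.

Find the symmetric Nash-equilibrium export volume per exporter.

A representative exporter's profit is π_i = q_i(126 − 2Q) − 28q_i, with Q = q_i + Σ_{j≠i} q_j.
First-order condition: 98 − 4q_i − 2Σ_{j≠i} q_j = 0.
With identical exporters, set every q_j = q: then 98 − 4q − 4q = 0, i.e. q = 98/8 = 12.25.

12.25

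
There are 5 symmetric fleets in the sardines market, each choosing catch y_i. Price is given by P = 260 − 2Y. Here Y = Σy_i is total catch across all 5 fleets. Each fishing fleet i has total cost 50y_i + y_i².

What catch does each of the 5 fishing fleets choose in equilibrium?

A representative fishing fleet's profit is π_i = y_i(260 − 2Y) − 50y_i − y_i², with Y = y_i + Σ_{j≠i} y_j.
First-order condition: 210 − 6y_i − 2Σ_{j≠i} y_j = 0.
With identical fishing fleets, set every y_j = y: then 210 − 6y − 8y = 0, i.e. y = 210/14 = 15.

15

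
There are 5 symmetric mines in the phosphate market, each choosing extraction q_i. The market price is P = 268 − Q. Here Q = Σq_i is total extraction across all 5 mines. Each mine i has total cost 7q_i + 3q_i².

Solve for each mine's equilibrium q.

21.75

A representative mine's profit is π_i = q_i(268 − Q) − 7q_i − 3q_i², with Q = q_i + Σ_{j≠i} q_j.
First-order condition: 261 − 8q_i − Σ_{j≠i} q_j = 0.
Imposing symmetry (q_j = q for all j) turns Σ_{j≠i} q_j into 4q, so 261 = 12q and q = 21.75.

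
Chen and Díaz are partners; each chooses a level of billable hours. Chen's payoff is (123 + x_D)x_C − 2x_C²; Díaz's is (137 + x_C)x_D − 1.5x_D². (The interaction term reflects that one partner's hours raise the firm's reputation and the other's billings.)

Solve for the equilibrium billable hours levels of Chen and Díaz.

46, 61

Expanding Chen's payoff: 123x_C + x_Dx_C − 2x_C².
∂π/∂x_C = 123 + x_D − 4x_C = 0, so x_C = 30.75 + 0.25x_D.
Likewise for Díaz: x_D = 137/3 + (1/3)x_C.
Substituting the second reaction function into the first: x_C = 30.75 + 0.25(137/3 + (1/3)x_C), which gives (11/12)x_C = 253/6 ⇒ x_C = 46.
Then x_D = 137/3 + (1/3)·46 = 61.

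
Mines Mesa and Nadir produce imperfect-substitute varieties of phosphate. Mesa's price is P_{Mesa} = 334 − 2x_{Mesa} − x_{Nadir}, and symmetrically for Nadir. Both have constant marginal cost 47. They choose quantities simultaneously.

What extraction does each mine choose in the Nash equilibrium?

57.4

Mine Mesa's profit: π = x_{Mesa}(334 − 2x_{Mesa} − x_{Nadir}) − 47x_{Mesa}.
∂π/∂x_{Mesa} = 287 − 4x_{Mesa} − x_{Nadir} = 0 ⇒ x_{Mesa} = 71.75 − 0.25x_{Nadir}.
By symmetry x_{Nadir} = x_{Mesa}; substituting into the reaction function, 1.25x_{Mesa} = 71.75 and x_{Mesa} = 57.4.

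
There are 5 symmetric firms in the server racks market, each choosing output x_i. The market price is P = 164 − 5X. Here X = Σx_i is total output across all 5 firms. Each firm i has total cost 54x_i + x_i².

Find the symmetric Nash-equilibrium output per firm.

3.4375

A representative firm's profit is π_i = x_i(164 − 5X) − 54x_i − x_i², with X = x_i + Σ_{j≠i} x_j.
First-order condition: 110 − 12x_i − 5Σ_{j≠i} x_j = 0.
Imposing symmetry (x_j = x for all j) turns Σ_{j≠i} x_j into 4x, so 110 = 32x and x = 3.4375.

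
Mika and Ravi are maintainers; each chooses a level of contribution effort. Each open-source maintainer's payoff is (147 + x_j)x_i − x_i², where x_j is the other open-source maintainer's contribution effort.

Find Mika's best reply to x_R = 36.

Mika's payoff is (147 + x_R)x_M − x_M².
∂π/∂x_M = 147 + x_R − 2x_M = 0, so x_M = 73.5 + 0.5x_R.
At x_R = 36: x_M = 73.5 + 0.5·36 = 91.5.

91.5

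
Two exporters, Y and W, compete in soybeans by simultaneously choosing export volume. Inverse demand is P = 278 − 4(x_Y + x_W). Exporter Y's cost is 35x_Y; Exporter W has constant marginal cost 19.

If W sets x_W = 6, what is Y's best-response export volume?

27.375

Exporter Y's profit: π = x_Y(278 − 4(x_Y + x_W)) − 35x_Y.
∂π/∂x_Y = 243 − 8x_Y − 4x_W = 0, so x_Y = 30.375 − 0.5x_W.
At x_W = 6: x_Y = 30.375 − 0.5·6 = 27.375.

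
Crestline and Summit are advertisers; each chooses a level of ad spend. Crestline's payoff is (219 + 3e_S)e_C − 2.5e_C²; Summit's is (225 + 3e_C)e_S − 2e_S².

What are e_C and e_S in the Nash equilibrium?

Expanding Crestline's payoff: 219e_C + 3e_Se_C − 2.5e_C².
∂π/∂e_C = 219 + 3e_S − 5e_C = 0, so e_C = 43.8 + 0.6e_S.
Likewise for Summit: e_S = 56.25 + 0.75e_C.
Solving the two reaction functions simultaneously: (1 − (0.6)(0.75))e_C = 43.8 + 0.6·56.25, so 0.55e_C = 77.55 and e_C = 141.
Then e_S = 56.25 + 0.75·141 = 162.

141, 162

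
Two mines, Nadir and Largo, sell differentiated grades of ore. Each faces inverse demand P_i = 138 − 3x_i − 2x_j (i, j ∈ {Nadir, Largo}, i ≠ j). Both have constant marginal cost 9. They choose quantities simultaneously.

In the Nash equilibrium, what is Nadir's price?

57.375

Mine Nadir's profit: π = x_{Nadir}(138 − 3x_{Nadir} − 2x_{Largo}) − 9x_{Nadir}.
∂π/∂x_{Nadir} = 129 − 6x_{Nadir} − 2x_{Largo} = 0 ⇒ x_{Nadir} = 21.5 − (1/3)x_{Largo}.
The game is symmetric, so in equilibrium x_{Largo} = x_{Nadir}: the reaction function gives (4/3)x_{Nadir} = 21.5, hence x_{Nadir} = 16.125.
P_{Nadir} = 138 − 3·16.125 − 2·16.125 = 57.375.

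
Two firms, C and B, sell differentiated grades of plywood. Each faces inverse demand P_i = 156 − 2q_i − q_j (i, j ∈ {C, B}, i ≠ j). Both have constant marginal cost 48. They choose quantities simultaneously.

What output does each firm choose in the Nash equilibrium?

Firm C's profit: π = q_C(156 − 2q_C − q_B) − 48q_C.
∂π/∂q_C = 108 − 4q_C − q_B = 0 ⇒ q_C = 27 − 0.25q_B.
By symmetry q_B = q_C; substituting into the reaction function, 1.25q_C = 27 and q_C = 21.6.

21.6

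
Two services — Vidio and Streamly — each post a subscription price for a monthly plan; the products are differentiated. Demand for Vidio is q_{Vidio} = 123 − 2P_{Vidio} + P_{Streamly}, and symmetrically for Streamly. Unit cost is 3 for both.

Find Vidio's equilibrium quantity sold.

80

Vidio's profit: π = (P_{Vidio} − 3)(123 − 2P_{Vidio} + P_{Streamly}).
∂π/∂P_{Vidio} = 129 − 4P_{Vidio} + P_{Streamly} = 0 ⇒ P_{Vidio} = 32.25 + 0.25P_{Streamly}.
The game is symmetric, so in equilibrium P_{Streamly} = P_{Vidio}: the reaction function gives 0.75P_{Vidio} = 32.25, hence P_{Vidio} = 43.
q_{Vidio} = 123 − 2·43 + 43 = 80.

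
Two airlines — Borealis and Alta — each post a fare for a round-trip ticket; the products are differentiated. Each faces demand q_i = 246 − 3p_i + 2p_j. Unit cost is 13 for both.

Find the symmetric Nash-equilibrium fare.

71.25

Borealis's profit: π = (p_{Borealis} − 13)(246 − 3p_{Borealis} + 2p_{Alta}).
∂π/∂p_{Borealis} = 285 − 6p_{Borealis} + 2p_{Alta} = 0 ⇒ p_{Borealis} = 47.5 + (1/3)p_{Alta}.
The game is symmetric, so in equilibrium p_{Alta} = p_{Borealis}: the reaction function gives (2/3)p_{Borealis} = 47.5, hence p_{Borealis} = 71.25.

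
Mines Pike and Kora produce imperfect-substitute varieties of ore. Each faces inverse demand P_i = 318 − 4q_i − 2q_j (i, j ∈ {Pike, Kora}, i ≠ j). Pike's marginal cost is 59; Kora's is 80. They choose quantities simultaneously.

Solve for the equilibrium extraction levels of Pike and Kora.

26.6, 23.1

Mine Pike's profit: π = q_{Pike}(318 − 4q_{Pike} − 2q_{Kora}) − 59q_{Pike}.
∂π/∂q_{Pike} = 259 − 8q_{Pike} − 2q_{Kora} = 0 ⇒ q_{Pike} = 32.375 − 0.25q_{Kora}.
Similarly q_{Kora} = 29.75 − 0.25q_{Pike}.
Substituting the second reaction function into the first: q_{Pike} = 32.375 − 0.25(29.75 − 0.25q_{Pike}), which gives 0.9375q_{Pike} = 24.9375 ⇒ q_{Pike} = 26.6.
Then q_{Kora} = 29.75 − 0.25·26.6 = 23.1.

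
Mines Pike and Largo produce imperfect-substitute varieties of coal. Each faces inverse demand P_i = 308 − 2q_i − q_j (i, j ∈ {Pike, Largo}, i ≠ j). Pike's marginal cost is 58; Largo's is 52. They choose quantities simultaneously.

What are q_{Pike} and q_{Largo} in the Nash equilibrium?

Mine Pike's profit: π = q_{Pike}(308 − 2q_{Pike} − q_{Largo}) − 58q_{Pike}.
∂π/∂q_{Pike} = 250 − 4q_{Pike} − q_{Largo} = 0 ⇒ q_{Pike} = 62.5 − 0.25q_{Largo}.
Similarly q_{Largo} = 64 − 0.25q_{Pike}.
Plugging q_{Largo} into Pike's best response: q_{Pike} = 62.5 − 0.25(64 − 0.25q_{Pike}) ⇒ 0.9375q_{Pike} = 46.5, so q_{Pike} = 49.6.
Then q_{Largo} = 64 − 0.25·49.6 = 51.6.

49.6, 51.6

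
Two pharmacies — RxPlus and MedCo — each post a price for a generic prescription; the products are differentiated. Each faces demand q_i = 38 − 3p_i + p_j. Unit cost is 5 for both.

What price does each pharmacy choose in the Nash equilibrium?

RxPlus's profit: π = (p_{RxPlus} − 5)(38 − 3p_{RxPlus} + p_{MedCo}).
∂π/∂p_{RxPlus} = 53 − 6p_{RxPlus} + p_{MedCo} = 0 ⇒ p_{RxPlus} = 53/6 + (1/6)p_{MedCo}.
Setting p_{RxPlus} = p_{MedCo} in the reaction function: p_{RxPlus} = 53/6 + (1/6)p_{RxPlus}, so p_{RxPlus} = (53/6) / (5/6) = 10.6.

10.6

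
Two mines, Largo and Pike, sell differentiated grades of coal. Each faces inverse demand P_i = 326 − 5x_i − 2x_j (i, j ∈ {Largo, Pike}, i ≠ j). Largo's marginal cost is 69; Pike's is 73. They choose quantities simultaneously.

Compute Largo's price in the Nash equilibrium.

176.5

Mine Largo's profit: π = x_{Largo}(326 − 5x_{Largo} − 2x_{Pike}) − 69x_{Largo}.
∂π/∂x_{Largo} = 257 − 10x_{Largo} − 2x_{Pike} = 0 ⇒ x_{Largo} = 25.7 − 0.2x_{Pike}.
Similarly x_{Pike} = 25.3 − 0.2x_{Largo}.
Solving the two reaction functions simultaneously: (1 − (−0.2)(−0.2))x_{Largo} = 25.7 − 0.2·25.3, so 0.96x_{Largo} = 20.64 and x_{Largo} = 21.5.
Then x_{Pike} = 25.3 − 0.2·21.5 = 21.
P_{Largo} = 326 − 5·21.5 − 2·21 = 176.5.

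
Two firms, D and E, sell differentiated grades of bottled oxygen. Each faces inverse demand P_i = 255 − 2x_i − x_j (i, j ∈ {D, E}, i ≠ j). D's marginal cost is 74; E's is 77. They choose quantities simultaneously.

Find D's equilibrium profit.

2649.92

Firm D's profit: π = x_D(255 − 2x_D − x_E) − 74x_D.
∂π/∂x_D = 181 − 4x_D − x_E = 0 ⇒ x_D = 45.25 − 0.25x_E.
Similarly x_E = 44.5 − 0.25x_D.
Substituting the second reaction function into the first: x_D = 45.25 − 0.25(44.5 − 0.25x_D), which gives 0.9375x_D = 34.125 ⇒ x_D = 36.4.
Then x_E = 44.5 − 0.25·36.4 = 35.4.
P_D = 255 − 2·36.4 − 35.4 = 146.8.
Profit = (146.8 − 74)·36.4 = 2649.92.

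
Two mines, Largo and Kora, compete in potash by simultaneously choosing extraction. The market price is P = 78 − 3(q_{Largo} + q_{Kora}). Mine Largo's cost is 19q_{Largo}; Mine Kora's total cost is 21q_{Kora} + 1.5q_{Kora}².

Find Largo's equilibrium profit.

192

Mine Largo's profit: π = q_{Largo}(78 − 3(q_{Largo} + q_{Kora})) − 19q_{Largo}.
∂π/∂q_{Largo} = 59 − 6q_{Largo} − 3q_{Kora} = 0, so q_{Largo} = 59/6 − 0.5q_{Kora}.
For Kora: ∂π/∂q_{Kora} = 57 − 9q_{Kora} − 3q_{Largo} = 0 ⇒ q_{Kora} = 19/3 − (1/3)q_{Largo}.
Solving the two reaction functions simultaneously: (1 − (−0.5)(−1/3))q_{Largo} = 59/6 − 0.5·(19/3), so (5/6)q_{Largo} = 20/3 and q_{Largo} = 8.
Then q_{Kora} = 19/3 − (1/3)·8 = 11/3.
Price P = 78 − 3·(35/3) = 43.
Largo's profit: (43 − 19)·8 = 192.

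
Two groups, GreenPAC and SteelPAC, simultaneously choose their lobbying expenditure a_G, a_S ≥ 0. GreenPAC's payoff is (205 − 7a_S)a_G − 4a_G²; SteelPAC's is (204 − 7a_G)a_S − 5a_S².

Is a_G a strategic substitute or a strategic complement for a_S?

Expanding GreenPAC's payoff: 205a_G − 7a_Sa_G − 4a_G².
∂π/∂a_G = 205 − 7a_S − 8a_G = 0, so a_G = 25.625 − 0.875a_S.
The best-response slope da_G/da_S = −0.875 < 0: the reaction function is downward-sloping, so the choices are strategic substitutes.

strategic substitutes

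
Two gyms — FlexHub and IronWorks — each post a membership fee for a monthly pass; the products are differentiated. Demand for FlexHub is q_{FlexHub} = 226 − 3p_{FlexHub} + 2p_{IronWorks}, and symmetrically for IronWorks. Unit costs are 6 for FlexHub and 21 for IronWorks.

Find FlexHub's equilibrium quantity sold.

FlexHub's profit: π = (p_{FlexHub} − 6)(226 − 3p_{FlexHub} + 2p_{IronWorks}).
∂π/∂p_{FlexHub} = 244 − 6p_{FlexHub} + 2p_{IronWorks} = 0 ⇒ p_{FlexHub} = 122/3 + (1/3)p_{IronWorks}.
Similarly p_{IronWorks} = 289/6 + (1/3)p_{FlexHub}.
Plugging p_{IronWorks} into FlexHub's best response: p_{FlexHub} = 122/3 + (1/3)(289/6 + (1/3)p_{FlexHub}) ⇒ (8/9)p_{FlexHub} = 1021/18, so p_{FlexHub} = 63.8125.
Then p_{IronWorks} = 289/6 + (1/3)·63.8125 = 69.4375.
q_{FlexHub} = 226 − 3·63.8125 + 2·69.4375 = 173.4375.

173.4375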